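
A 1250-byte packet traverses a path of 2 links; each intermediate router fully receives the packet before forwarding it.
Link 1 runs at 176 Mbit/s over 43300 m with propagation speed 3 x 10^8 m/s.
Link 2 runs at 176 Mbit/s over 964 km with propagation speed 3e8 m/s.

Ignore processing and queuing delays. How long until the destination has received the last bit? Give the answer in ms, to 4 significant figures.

3.471 ms

L = 1250 × 8 = 10000 bits.
Transmission delay per hop = L/R = 10000/176000000 = 0.0568182 ms; 2 hops → 0.113636 ms.
Propagation delays (d/s per hop): 0.144333, 3.21333 ms; sum = 3.35767 ms.
End-to-end = 3.471 ms.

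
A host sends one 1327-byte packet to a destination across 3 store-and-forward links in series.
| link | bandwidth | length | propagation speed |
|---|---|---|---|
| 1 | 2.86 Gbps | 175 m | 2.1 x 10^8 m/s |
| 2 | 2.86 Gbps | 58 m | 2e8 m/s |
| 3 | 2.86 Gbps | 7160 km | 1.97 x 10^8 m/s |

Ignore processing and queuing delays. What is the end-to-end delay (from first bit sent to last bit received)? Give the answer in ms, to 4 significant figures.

36.36 ms

L = 1327 × 8 = 10616 bits.
Transmission delay per hop = L/R = 10616/2860000000 = 0.00371189 ms; 3 hops → 0.0111357 ms.
Propagation delays (d/s per hop): 0.000833333, 0.00029, 36.3452 ms; sum = 36.3463 ms.
End-to-end = 36.36 ms.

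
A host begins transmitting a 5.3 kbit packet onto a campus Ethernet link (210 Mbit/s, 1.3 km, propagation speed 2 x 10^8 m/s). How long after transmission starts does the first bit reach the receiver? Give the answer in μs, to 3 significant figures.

6.50 μs

First bit experiences only propagation delay: d/s = 1300/200000000 = 6.50 μs.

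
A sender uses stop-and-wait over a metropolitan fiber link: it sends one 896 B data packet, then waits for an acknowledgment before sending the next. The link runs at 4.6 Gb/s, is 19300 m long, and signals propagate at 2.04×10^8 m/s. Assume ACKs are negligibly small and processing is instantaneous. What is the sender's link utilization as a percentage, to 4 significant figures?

0.8168 %

t_tx = L/R = 7168/4600000000 = 1.55826e-06 s.
t_prop = 19300/204000000 = 9.46078e-05 s; RTT = 0.000189216 s.
Cycle = t_tx + RTT = 0.000190774 s.
Utilization = t_tx / cycle = 1.55826e-06/0.000190774 = 0.8168 %.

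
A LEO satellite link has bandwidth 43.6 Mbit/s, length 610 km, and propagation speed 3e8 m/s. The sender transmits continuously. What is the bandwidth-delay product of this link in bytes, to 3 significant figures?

11100 bytes

Propagation delay = 610000 / 300000000 = 0.00203333 s.
BDP = R × t_prop = 43600000 × 0.00203333 = 88653.3 bits.
In bytes: 88653.3/8 = 11100 bytes.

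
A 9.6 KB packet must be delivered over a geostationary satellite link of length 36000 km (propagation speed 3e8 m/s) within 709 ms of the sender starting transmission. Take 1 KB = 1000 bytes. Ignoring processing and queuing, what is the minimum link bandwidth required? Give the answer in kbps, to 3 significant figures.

130 kbps

L = 76800 bits.
Propagation delay = 36000000 / 300000000 = 120 ms.
Transmission budget = 709 − 120 = 589 ms.
R ≥ L / t_tx = 76800 bits / 0.589 s = 130 kbps.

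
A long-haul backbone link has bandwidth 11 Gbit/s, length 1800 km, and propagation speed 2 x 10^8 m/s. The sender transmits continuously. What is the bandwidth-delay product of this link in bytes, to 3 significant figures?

Propagation delay = 1800000 / 200000000 = 0.009 s.
BDP = R × t_prop = 11000000000 × 0.009 = 99000000 bits.
In bytes: 99000000/8 = 12400000 bytes.

12400000 bytes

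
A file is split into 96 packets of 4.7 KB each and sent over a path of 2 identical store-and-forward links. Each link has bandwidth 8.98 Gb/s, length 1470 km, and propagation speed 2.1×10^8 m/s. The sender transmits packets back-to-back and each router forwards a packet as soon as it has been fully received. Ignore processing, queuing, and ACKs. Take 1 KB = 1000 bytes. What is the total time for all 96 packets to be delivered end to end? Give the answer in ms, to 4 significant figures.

14.41 ms

Per-hop transmission t_tx = L/R = 37600/8980000000 = 0.00418708 ms.
Per-hop propagation t_prop = 1470000/210000000 = 7 ms.
Pipeline fill: first packet needs 2·t_tx to clear all hops; remaining 95 packets each add one t_tx.
Total = (2+96-1)·t_tx + 2·t_prop = 97·0.00418708 + 2·7 = 14.41 ms.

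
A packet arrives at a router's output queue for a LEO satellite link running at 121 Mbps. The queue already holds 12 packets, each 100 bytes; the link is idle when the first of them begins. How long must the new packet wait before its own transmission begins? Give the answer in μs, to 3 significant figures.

Each queued packet: L/R = 800/121000000 = 6.61157 μs.
12 queued → 79.3388 μs.
Queuing delay = 79.3 μs.

79.3 μs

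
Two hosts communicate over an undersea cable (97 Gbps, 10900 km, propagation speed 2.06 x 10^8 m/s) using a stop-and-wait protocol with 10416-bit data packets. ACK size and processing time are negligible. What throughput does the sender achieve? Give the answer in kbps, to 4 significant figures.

98.43 kbps

t_tx = L/R = 10416/97000000000 = 1.07381e-07 s.
t_prop = 10900000/206000000 = 0.0529126 s; RTT = 0.105825 s.
Cycle = t_tx + RTT = 0.105825 s.
Throughput = L / cycle = 10416 / 0.105825 = 98.43 kbps.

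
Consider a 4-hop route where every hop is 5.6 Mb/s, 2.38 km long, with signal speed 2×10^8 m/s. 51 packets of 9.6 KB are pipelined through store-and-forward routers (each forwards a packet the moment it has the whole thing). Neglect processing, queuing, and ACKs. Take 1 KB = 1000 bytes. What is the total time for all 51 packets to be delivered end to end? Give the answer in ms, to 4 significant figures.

Per-hop transmission t_tx = L/R = 76800/5600000 = 13.7143 ms.
Per-hop propagation t_prop = 2380/200000000 = 0.0119 ms.
Pipeline fill: first packet needs 4·t_tx to clear all hops; remaining 50 packets each add one t_tx.
Total = (4+51-1)·t_tx + 4·t_prop = 54·13.7143 + 4·0.0119 = 740.6 ms.

740.6 ms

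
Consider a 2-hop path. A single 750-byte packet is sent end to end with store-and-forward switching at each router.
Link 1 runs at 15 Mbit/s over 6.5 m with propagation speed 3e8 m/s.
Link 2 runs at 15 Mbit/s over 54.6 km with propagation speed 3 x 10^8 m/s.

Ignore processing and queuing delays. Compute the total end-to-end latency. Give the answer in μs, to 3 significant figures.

L = 750 × 8 = 6000 bits.
Transmission delay per hop = L/R = 6000/15000000 = 400 μs; 2 hops → 800 μs.
Propagation delays (d/s per hop): 0.0216667, 182 μs; sum = 182.022 μs.
End-to-end = 982 μs.

982 μs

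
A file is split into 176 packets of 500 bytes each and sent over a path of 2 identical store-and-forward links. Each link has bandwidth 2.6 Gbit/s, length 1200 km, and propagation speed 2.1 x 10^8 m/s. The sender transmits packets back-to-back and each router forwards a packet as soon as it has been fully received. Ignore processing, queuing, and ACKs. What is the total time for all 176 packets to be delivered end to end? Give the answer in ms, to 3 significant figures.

Per-hop transmission t_tx = L/R = 4000/2600000000 = 0.00153846 ms.
Per-hop propagation t_prop = 1200000/210000000 = 5.71429 ms.
Pipeline fill: first packet needs 2·t_tx to clear all hops; remaining 175 packets each add one t_tx.
Total = (2+176-1)·t_tx + 2·t_prop = 177·0.00153846 + 2·5.71429 = 11.7 ms.

11.7 ms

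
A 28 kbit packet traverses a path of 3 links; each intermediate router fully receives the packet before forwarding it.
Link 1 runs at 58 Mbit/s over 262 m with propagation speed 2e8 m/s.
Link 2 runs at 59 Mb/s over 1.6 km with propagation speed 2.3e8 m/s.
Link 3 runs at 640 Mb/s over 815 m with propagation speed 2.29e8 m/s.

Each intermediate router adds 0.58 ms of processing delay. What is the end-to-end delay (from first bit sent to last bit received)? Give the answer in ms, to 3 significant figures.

L = 28000 bits.
Transmission delays (L/R per hop): 0.482759, 0.474576, 0.04375 ms; sum = 1.00108 ms.
Propagation delays (d/s per hop): 0.00131, 0.00695652, 0.00355895 ms; sum = 0.0118255 ms.
Processing at 2 router(s): 2 × 0.58 ms = 1.16 ms.
End-to-end = 2.17 ms.

2.17 ms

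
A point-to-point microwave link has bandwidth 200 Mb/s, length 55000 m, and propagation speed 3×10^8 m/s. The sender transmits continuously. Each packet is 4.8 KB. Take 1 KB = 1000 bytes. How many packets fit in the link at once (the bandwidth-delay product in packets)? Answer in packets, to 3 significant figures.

Propagation delay = 55000 / 300000000 = 0.000183333 s.
BDP = R × t_prop = 200000000 × 0.000183333 = 36666.7 bits.
In packets of 38400 bits: 0.955 packets.

0.955 packets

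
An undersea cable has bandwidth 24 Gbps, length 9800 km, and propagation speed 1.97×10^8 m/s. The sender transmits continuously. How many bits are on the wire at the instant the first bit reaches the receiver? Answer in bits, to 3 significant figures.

Propagation delay = 9800000 / 197000000 = 0.0497462 s.
BDP = R × t_prop = 24000000000 × 0.0497462 = 1193910000 bits.

1190000000 bits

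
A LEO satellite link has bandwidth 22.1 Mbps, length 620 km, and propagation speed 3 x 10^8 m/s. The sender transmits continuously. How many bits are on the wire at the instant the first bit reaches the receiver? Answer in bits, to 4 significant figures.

Propagation delay = 620000 / 300000000 = 0.00206667 s.
BDP = R × t_prop = 22100000 × 0.00206667 = 45673.3 bits.

45670 bits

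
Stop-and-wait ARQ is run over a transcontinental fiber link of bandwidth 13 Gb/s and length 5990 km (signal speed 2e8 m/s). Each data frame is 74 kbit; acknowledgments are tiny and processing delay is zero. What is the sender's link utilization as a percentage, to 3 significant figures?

0.00950 %

t_tx = L/R = 74000/13000000000 = 5.69231e-06 s.
t_prop = 5990000/200000000 = 0.02995 s; RTT = 0.0599 s.
Cycle = t_tx + RTT = 0.0599057 s.
Utilization = t_tx / cycle = 5.69231e-06/0.0599057 = 0.00950 %.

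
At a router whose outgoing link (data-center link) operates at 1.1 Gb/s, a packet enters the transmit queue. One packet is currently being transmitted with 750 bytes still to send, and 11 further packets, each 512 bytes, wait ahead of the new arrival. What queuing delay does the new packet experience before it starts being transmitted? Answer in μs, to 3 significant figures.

Each queued packet: L/R = 4096/1100000000 = 3.72364 μs.
11 queued → 40.96 μs.
Plus remaining 6000 bits of current packet: 5.45455 μs.
Queuing delay = 46.4 μs.

46.4 μs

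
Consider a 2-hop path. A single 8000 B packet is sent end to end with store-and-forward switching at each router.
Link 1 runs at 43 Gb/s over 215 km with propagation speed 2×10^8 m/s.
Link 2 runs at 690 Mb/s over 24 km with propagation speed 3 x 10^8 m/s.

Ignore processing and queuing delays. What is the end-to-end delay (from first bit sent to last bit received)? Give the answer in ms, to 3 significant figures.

L = 8000 × 8 = 64000 bits.
Transmission delays (L/R per hop): 0.00148837, 0.0927536 ms; sum = 0.094242 ms.
Propagation delays (d/s per hop): 1.075, 0.08 ms; sum = 1.155 ms.
End-to-end = 1.25 ms.

1.25 ms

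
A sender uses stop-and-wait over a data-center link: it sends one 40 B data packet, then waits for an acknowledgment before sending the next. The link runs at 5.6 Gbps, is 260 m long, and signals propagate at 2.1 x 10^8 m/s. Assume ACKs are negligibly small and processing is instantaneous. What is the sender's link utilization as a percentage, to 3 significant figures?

2.26 %

t_tx = L/R = 320/5600000000 = 5.71429e-08 s.
t_prop = 260/210000000 = 1.2381e-06 s; RTT = 2.47619e-06 s.
Cycle = t_tx + RTT = 2.53333e-06 s.
Utilization = t_tx / cycle = 5.71429e-08/2.53333e-06 = 2.26 %.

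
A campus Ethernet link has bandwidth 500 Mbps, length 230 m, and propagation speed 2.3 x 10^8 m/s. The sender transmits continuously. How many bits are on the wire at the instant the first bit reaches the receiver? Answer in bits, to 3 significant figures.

Propagation delay = 230 / 2.3e+08 = 1e-06 s.
BDP = R × t_prop = 500000000 × 1e-06 = 500 bits.

500 bits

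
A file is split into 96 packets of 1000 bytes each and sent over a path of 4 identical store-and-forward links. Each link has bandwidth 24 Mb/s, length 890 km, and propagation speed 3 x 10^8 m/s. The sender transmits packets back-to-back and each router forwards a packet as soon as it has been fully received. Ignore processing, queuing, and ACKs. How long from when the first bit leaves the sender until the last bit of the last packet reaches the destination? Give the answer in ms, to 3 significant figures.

Per-hop transmission t_tx = L/R = 8000/24000000 = 0.333333 ms.
Per-hop propagation t_prop = 890000/300000000 = 2.96667 ms.
Pipeline fill: first packet needs 4·t_tx to clear all hops; remaining 95 packets each add one t_tx.
Total = (4+96-1)·t_tx + 4·t_prop = 99·0.333333 + 4·2.96667 = 44.9 ms.

44.9 ms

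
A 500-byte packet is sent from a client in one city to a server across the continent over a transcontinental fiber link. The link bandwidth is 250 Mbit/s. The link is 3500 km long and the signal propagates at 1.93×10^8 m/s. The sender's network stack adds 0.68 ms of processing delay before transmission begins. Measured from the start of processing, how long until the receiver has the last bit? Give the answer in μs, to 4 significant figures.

18830 μs

L = 500 × 8 = 4000 bits.
Transmission delay = L/R = 4000 / 250000000 = 16 μs.
Propagation delay = d/s = 3500000 m / 193000000 m/s = 18134.7 μs.
Plus processing delay 0.68 ms = 680 μs.
Total = 18830 μs.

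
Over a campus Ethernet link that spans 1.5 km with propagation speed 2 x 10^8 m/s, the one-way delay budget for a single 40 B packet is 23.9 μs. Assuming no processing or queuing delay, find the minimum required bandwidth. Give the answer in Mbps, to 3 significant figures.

19.5 Mbps

L = 320 bits.
Propagation delay = 1500 / 200000000 = 7.5 μs.
Transmission budget = 23.9 − 7.5 = 16.4 μs.
R ≥ L / t_tx = 320 bits / 1.64e-05 s = 19.5 Mbps.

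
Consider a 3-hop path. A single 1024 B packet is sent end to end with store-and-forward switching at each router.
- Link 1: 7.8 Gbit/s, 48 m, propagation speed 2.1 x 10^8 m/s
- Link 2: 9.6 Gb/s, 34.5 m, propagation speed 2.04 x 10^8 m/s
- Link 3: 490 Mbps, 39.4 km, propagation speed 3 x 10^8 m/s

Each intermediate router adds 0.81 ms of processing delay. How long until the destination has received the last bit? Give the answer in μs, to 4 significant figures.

L = 1024 × 8 = 8192 bits.
Transmission delays (L/R per hop): 1.05026, 0.853333, 16.7184 μs; sum = 18.622 μs.
Propagation delays (d/s per hop): 0.228571, 0.169118, 131.333 μs; sum = 131.731 μs.
Processing at 2 router(s): 2 × 0.81 ms = 1620 μs.
End-to-end = 1770 μs.

1770 μs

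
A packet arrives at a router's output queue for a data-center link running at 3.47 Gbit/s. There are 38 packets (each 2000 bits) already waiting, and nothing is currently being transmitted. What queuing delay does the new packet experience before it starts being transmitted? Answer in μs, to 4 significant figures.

Each queued packet: L/R = 2000/3470000000 = 0.576369 μs.
38 queued → 21.902 μs.
Queuing delay = 21.90 μs.

21.90 μs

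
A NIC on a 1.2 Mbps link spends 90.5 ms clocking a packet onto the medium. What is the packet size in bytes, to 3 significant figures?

L = R × t_tx = 1200000 b/s × 0.0905 s = 108600 bits.
In bytes: 108600 / 8 = 13600 bytes.

13600 bytes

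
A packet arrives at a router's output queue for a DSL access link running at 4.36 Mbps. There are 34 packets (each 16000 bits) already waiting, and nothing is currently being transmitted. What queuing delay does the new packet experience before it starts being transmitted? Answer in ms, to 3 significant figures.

125 ms

Each queued packet: L/R = 16000/4360000 = 3.66972 ms.
34 queued → 124.771 ms.
Queuing delay = 125 ms.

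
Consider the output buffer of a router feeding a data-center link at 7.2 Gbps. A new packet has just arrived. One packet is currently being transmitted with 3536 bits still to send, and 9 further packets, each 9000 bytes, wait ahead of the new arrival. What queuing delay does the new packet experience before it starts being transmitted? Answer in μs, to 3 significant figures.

90.5 μs

Each queued packet: L/R = 72000/7200000000 = 10 μs.
9 queued → 90 μs.
Plus remaining 3536 bits of current packet: 0.491111 μs.
Queuing delay = 90.5 μs.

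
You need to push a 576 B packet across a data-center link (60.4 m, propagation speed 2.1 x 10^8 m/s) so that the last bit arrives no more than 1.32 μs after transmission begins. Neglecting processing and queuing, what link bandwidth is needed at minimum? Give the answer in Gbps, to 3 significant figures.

L = 4608 bits.
Propagation delay = 60.4 / 210000000 = 0.287619 μs.
Transmission budget = 1.32 − 0.287619 = 1.03238 μs.
R ≥ L / t_tx = 4608 bits / 1.03238e-06 s = 4.46 Gbps.

4.46 Gbps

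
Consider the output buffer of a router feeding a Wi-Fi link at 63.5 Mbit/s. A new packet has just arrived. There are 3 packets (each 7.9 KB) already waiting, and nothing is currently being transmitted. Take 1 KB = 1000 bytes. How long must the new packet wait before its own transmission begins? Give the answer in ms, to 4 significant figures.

Each queued packet: L/R = 63200/63500000 = 0.995276 ms.
3 queued → 2.98583 ms.
Queuing delay = 2.986 ms.

2.986 ms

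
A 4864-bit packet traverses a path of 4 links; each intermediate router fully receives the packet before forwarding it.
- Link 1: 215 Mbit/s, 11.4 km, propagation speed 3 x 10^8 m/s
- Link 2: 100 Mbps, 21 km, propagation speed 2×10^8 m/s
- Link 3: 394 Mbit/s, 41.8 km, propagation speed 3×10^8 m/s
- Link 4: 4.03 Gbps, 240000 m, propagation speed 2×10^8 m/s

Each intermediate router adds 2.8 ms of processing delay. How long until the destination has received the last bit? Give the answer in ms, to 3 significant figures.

9.97 ms

Transmission delays (L/R per hop): 0.0226233, 0.04864, 0.0123452, 0.00120695 ms; sum = 0.0848154 ms.
Propagation delays (d/s per hop): 0.038, 0.105, 0.139333, 1.2 ms; sum = 1.48233 ms.
Processing at 3 router(s): 3 × 2.8 ms = 8.4 ms.
End-to-end = 9.97 ms.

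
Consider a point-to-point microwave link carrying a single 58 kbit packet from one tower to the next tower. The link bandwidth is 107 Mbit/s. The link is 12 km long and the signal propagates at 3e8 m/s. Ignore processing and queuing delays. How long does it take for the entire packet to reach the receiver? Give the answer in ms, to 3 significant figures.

L = 58000 bits.
Transmission delay = L/R = 58000 / 107000000 = 0.542056 ms.
Propagation delay = d/s = 12000 m / 300000000 m/s = 0.04 ms.
Total = 0.582 ms.

0.582 ms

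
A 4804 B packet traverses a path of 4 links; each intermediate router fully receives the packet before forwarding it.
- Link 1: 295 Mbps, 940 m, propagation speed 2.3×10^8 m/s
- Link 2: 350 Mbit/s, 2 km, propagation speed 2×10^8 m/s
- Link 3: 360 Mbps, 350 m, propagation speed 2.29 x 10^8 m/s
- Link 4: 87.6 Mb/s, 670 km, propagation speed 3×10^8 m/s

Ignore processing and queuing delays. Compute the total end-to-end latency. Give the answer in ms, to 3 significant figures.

L = 4804 × 8 = 38432 bits.
Transmission delays (L/R per hop): 0.130278, 0.109806, 0.106756, 0.438721 ms; sum = 0.785561 ms.
Propagation delays (d/s per hop): 0.00408696, 0.01, 0.00152838, 2.23333 ms; sum = 2.24895 ms.
End-to-end = 3.03 ms.

3.03 ms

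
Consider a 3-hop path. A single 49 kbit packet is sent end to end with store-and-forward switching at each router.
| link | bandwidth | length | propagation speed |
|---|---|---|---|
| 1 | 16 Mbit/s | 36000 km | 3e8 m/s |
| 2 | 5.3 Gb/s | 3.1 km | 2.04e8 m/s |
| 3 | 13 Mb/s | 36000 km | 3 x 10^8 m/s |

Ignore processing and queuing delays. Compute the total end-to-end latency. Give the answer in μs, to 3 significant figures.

L = 49000 bits.
Transmission delays (L/R per hop): 3062.5, 9.24528, 3769.23 μs; sum = 6840.98 μs.
Propagation delays (d/s per hop): 120000, 15.1961, 120000 μs; sum = 240015 μs.
End-to-end = 247000 μs.

247000 μs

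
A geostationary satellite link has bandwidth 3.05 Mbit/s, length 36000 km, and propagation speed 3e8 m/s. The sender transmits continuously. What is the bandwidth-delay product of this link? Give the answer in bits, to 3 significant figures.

366000 bits

Propagation delay = 36000000 / 300000000 = 0.12 s.
BDP = R × t_prop = 3050000 × 0.12 = 366000 bits.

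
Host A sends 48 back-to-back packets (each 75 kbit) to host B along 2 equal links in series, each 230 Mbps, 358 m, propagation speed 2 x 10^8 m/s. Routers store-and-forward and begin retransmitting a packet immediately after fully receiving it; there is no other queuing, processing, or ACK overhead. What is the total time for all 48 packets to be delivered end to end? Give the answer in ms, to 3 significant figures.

16.0 ms

Per-hop transmission t_tx = L/R = 75000/230000000 = 0.326087 ms.
Per-hop propagation t_prop = 358/200000000 = 0.00179 ms.
Pipeline fill: first packet needs 2·t_tx to clear all hops; remaining 47 packets each add one t_tx.
Total = (2+48-1)·t_tx + 2·t_prop = 49·0.326087 + 2·0.00179 = 16.0 ms.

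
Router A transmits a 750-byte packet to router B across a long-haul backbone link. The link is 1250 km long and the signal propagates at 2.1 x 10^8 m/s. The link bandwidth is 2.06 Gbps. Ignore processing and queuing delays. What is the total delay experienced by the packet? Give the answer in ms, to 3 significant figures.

5.96 ms

L = 750 × 8 = 6000 bits.
Transmission delay = L/R = 6000 / 2060000000 = 0.00291262 ms.
Propagation delay = d/s = 1250000 m / 210000000 m/s = 5.95238 ms.
Total = 5.96 ms.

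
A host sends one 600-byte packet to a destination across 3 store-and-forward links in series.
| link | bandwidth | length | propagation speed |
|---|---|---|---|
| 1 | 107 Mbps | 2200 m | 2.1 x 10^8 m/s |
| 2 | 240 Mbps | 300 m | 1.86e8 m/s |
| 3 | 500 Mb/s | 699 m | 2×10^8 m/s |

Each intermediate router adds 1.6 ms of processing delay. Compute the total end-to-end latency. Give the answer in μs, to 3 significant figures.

3290 μs

L = 600 × 8 = 4800 bits.
Transmission delays (L/R per hop): 44.8598, 20, 9.6 μs; sum = 74.4598 μs.
Propagation delays (d/s per hop): 10.4762, 1.6129, 3.495 μs; sum = 15.5841 μs.
Processing at 2 router(s): 2 × 1.6 ms = 3200 μs.
End-to-end = 3290 μs.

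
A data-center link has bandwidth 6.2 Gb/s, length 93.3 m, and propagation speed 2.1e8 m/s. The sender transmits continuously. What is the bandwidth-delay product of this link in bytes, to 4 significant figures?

Propagation delay = 93.3 / 210000000 = 4.44286e-07 s.
BDP = R × t_prop = 6200000000 × 4.44286e-07 = 2754.57 bits.
In bytes: 2754.57/8 = 344.3 bytes.

344.3 bytes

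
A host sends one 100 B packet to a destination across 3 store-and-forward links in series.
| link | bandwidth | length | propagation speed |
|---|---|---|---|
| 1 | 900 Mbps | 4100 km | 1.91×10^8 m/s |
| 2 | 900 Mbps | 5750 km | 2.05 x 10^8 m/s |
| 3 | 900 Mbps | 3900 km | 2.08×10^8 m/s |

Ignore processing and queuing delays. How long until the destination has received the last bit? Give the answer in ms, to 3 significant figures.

68.3 ms

L = 100 × 8 = 800 bits.
Transmission delay per hop = L/R = 800/900000000 = 0.000888889 ms; 3 hops → 0.00266667 ms.
Propagation delays (d/s per hop): 21.466, 28.0488, 18.75 ms; sum = 68.2647 ms.
End-to-end = 68.3 ms.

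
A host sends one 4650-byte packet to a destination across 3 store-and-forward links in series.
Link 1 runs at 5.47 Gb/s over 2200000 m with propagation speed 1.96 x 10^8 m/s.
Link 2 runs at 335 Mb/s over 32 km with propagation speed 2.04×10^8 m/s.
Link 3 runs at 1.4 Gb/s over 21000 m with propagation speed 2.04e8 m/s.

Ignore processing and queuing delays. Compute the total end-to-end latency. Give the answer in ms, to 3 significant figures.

L = 4650 × 8 = 37200 bits.
Transmission delays (L/R per hop): 0.00680073, 0.111045, 0.0265714 ms; sum = 0.144417 ms.
Propagation delays (d/s per hop): 11.2245, 0.156863, 0.102941 ms; sum = 11.4843 ms.
End-to-end = 11.6 ms.

11.6 ms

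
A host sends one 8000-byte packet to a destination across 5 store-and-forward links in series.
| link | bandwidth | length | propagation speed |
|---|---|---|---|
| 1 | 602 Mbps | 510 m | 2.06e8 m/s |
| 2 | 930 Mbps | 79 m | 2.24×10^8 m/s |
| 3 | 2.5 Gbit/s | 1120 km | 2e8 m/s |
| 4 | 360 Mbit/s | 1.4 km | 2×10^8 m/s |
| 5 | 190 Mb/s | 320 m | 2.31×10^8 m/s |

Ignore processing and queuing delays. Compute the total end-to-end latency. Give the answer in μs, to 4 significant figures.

L = 8000 × 8 = 64000 bits.
Transmission delays (L/R per hop): 106.312, 68.8172, 25.6, 177.778, 336.842 μs; sum = 715.349 μs.
Propagation delays (d/s per hop): 2.47573, 0.352679, 5600, 7, 1.38528 μs; sum = 5611.21 μs.
End-to-end = 6327 μs.

6327 μs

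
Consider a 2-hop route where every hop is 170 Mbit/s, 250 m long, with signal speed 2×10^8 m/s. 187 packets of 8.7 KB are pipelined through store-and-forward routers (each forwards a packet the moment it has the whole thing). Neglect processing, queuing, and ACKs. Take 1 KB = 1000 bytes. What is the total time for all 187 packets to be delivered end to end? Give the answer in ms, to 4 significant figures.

76.97 ms

Per-hop transmission t_tx = L/R = 69600/170000000 = 0.409412 ms.
Per-hop propagation t_prop = 250/200000000 = 0.00125 ms.
Pipeline fill: first packet needs 2·t_tx to clear all hops; remaining 186 packets each add one t_tx.
Total = (2+187-1)·t_tx + 2·t_prop = 188·0.409412 + 2·0.00125 = 76.97 ms.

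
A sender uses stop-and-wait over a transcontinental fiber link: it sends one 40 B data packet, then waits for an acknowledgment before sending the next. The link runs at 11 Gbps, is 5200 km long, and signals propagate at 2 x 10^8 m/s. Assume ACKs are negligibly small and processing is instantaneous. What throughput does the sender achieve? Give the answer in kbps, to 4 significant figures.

t_tx = L/R = 320/11000000000 = 2.90909e-08 s.
t_prop = 5200000/200000000 = 0.026 s; RTT = 0.052 s.
Cycle = t_tx + RTT = 0.052 s.
Throughput = L / cycle = 320 / 0.052 = 6.154 kbps.

6.154 kbps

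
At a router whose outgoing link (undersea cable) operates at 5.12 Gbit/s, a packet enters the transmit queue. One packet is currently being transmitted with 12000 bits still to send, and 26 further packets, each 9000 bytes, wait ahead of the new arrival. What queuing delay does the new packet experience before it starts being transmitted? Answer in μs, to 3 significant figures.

Each queued packet: L/R = 72000/5120000000 = 14.0625 μs.
26 queued → 365.625 μs.
Plus remaining 12000 bits of current packet: 2.34375 μs.
Queuing delay = 368 μs.

368 μs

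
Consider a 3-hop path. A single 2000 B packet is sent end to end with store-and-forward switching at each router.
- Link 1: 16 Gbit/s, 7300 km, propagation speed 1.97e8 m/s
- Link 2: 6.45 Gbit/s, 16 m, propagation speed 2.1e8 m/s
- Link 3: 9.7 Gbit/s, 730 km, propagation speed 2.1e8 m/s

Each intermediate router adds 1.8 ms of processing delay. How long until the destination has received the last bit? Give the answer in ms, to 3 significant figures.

44.1 ms

L = 2000 × 8 = 16000 bits.
Transmission delays (L/R per hop): 0.001, 0.00248062, 0.00164948 ms; sum = 0.0051301 ms.
Propagation delays (d/s per hop): 37.0558, 7.61905e-05, 3.47619 ms; sum = 40.5321 ms.
Processing at 2 router(s): 2 × 1.8 ms = 3.6 ms.
End-to-end = 44.1 ms.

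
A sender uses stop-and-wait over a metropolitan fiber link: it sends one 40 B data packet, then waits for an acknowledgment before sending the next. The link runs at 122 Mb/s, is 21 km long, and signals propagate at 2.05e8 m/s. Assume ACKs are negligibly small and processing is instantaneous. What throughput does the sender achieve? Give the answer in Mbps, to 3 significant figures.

1.54 Mbps

t_tx = L/R = 320/122000000 = 2.62295e-06 s.
t_prop = 21000/2.05e+08 = 0.000102439 s; RTT = 0.000204878 s.
Cycle = t_tx + RTT = 0.000207501 s.
Throughput = L / cycle = 320 / 0.000207501 = 1.54 Mbps.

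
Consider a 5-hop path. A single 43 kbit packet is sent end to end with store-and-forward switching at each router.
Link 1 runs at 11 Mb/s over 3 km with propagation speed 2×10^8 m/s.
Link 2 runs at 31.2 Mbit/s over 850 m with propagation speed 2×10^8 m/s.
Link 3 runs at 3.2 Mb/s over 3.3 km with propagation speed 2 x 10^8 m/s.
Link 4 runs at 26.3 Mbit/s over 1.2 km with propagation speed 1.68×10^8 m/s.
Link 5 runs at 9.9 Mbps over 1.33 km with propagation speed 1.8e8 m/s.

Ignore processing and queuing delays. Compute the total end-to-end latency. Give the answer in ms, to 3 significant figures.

L = 43000 bits.
Transmission delays (L/R per hop): 3.90909, 1.37821, 13.4375, 1.63498, 4.34343 ms; sum = 24.7032 ms.
Propagation delays (d/s per hop): 0.015, 0.00425, 0.0165, 0.00714286, 0.00738889 ms; sum = 0.0502817 ms.
End-to-end = 24.8 ms.

24.8 ms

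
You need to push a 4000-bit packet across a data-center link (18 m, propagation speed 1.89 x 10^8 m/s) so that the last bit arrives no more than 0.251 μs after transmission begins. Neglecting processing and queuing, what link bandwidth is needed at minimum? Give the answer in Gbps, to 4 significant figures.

25.68 Gbps

Propagation delay = 18 / 189000000 = 0.0952381 μs.
Transmission budget = 0.251 − 0.0952381 = 0.155762 μs.
R ≥ L / t_tx = 4000 bits / 1.55762e-07 s = 25.68 Gbps.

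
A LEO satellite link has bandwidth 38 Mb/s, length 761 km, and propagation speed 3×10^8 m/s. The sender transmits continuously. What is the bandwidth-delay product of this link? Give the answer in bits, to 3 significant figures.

96400 bits

Propagation delay = 761000 / 300000000 = 0.00253667 s.
BDP = R × t_prop = 38000000 × 0.00253667 = 96393.3 bits.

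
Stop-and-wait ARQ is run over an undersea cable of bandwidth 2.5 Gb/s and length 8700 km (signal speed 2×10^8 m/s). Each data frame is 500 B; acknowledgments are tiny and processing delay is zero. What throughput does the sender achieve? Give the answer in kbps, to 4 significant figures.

t_tx = L/R = 4000/2500000000 = 1.6e-06 s.
t_prop = 8700000/200000000 = 0.0435 s; RTT = 0.087 s.
Cycle = t_tx + RTT = 0.0870016 s.
Throughput = L / cycle = 4000 / 0.0870016 = 45.98 kbps.

45.98 kbps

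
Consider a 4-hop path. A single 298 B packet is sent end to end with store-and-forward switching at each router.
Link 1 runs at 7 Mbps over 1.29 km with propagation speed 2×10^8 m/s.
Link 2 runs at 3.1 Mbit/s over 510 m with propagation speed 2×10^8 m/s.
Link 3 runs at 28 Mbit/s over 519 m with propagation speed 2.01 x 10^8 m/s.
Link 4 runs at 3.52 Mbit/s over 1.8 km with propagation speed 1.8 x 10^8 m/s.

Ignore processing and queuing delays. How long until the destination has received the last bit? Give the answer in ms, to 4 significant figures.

1.894 ms

L = 298 × 8 = 2384 bits.
Transmission delays (L/R per hop): 0.340571, 0.769032, 0.0851429, 0.677273 ms; sum = 1.87202 ms.
Propagation delays (d/s per hop): 0.00645, 0.00255, 0.00258209, 0.01 ms; sum = 0.0215821 ms.
End-to-end = 1.894 ms.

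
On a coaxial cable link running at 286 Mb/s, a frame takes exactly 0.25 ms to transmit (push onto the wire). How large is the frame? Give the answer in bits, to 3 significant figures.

L = R × t_tx = 286000000 b/s × 0.00025 s = 71500 bits.

71500 bits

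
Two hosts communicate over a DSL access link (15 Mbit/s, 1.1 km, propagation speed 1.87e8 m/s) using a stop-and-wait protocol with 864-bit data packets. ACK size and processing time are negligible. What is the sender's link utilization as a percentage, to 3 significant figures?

t_tx = L/R = 864/15000000 = 5.76e-05 s.
t_prop = 1100/187000000 = 5.88235e-06 s; RTT = 1.17647e-05 s.
Cycle = t_tx + RTT = 6.93647e-05 s.
Utilization = t_tx / cycle = 5.76e-05/6.93647e-05 = 83.0 %.

83.0 %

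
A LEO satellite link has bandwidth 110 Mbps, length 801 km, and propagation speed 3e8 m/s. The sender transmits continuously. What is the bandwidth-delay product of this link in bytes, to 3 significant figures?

36700 bytes

Propagation delay = 801000 / 300000000 = 0.00267 s.
BDP = R × t_prop = 110000000 × 0.00267 = 293700 bits.
In bytes: 293700/8 = 36700 bytes.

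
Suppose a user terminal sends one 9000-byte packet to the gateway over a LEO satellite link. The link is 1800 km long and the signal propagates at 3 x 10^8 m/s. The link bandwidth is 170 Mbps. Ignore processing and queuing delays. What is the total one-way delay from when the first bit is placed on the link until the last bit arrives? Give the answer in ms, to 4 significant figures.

6.424 ms

L = 9000 × 8 = 72000 bits.
Transmission delay = L/R = 72000 / 170000000 = 0.423529 ms.
Propagation delay = d/s = 1800000 m / 300000000 m/s = 6 ms.
Total = 6.424 ms.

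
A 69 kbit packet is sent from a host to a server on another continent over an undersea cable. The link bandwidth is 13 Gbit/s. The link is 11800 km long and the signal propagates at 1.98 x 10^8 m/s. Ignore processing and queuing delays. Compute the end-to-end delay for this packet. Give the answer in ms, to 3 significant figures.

L = 69000 bits.
Transmission delay = L/R = 69000 / 13000000000 = 0.00530769 ms.
Propagation delay = d/s = 11800000 m / 198000000 m/s = 59.596 ms.
Total = 59.6 ms.

59.6 ms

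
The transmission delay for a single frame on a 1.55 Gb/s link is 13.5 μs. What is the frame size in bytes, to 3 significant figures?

2620 bytes

L = R × t_tx = 1550000000 b/s × 1.35e-05 s = 20925 bits.
In bytes: 20925 / 8 = 2620 bytes.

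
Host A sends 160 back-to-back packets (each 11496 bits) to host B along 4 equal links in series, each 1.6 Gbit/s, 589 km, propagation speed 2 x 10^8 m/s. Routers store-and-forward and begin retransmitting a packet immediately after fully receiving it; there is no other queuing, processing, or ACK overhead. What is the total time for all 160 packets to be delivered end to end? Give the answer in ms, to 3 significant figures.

13.0 ms

Per-hop transmission t_tx = L/R = 11496/1600000000 = 0.007185 ms.
Per-hop propagation t_prop = 589000/200000000 = 2.945 ms.
Pipeline fill: first packet needs 4·t_tx to clear all hops; remaining 159 packets each add one t_tx.
Total = (4+160-1)·t_tx + 4·t_prop = 163·0.007185 + 4·2.945 = 13.0 ms.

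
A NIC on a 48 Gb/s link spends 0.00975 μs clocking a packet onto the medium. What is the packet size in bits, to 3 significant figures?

L = R × t_tx = 48000000000 b/s × 9.75e-09 s = 468 bits.

468 bits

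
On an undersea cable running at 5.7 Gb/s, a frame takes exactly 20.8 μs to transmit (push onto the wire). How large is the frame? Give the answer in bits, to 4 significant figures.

118600 bits

L = R × t_tx = 5700000000 b/s × 2.08e-05 s = 118560 bits.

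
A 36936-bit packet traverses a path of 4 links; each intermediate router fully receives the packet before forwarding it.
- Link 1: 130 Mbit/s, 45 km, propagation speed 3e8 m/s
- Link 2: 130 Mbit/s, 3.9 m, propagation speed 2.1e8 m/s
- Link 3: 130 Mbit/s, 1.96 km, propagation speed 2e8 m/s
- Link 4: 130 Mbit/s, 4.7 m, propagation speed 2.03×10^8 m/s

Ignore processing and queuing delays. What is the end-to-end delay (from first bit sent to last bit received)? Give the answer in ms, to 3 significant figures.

Transmission delay per hop = L/R = 36936/130000000 = 0.284123 ms; 4 hops → 1.13649 ms.
Propagation delays (d/s per hop): 0.15, 1.85714e-05, 0.0098, 2.31527e-05 ms; sum = 0.159842 ms.
End-to-end = 1.30 ms.

1.30 ms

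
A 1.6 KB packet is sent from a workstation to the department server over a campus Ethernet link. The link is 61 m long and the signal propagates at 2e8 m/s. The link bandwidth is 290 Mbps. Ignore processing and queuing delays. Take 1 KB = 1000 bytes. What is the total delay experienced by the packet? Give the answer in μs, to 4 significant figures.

L = 12800 bits.
Transmission delay = L/R = 12800 / 290000000 = 44.1379 μs.
Propagation delay = d/s = 61 m / 200000000 m/s = 0.305 μs.
Total = 44.44 μs.

44.44 μs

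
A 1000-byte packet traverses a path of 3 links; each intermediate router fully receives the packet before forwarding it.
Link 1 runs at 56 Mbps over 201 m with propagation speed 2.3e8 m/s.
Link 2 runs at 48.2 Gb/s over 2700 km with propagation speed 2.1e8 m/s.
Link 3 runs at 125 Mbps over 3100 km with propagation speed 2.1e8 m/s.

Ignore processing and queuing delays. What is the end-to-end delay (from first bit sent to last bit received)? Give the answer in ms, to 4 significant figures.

27.83 ms

L = 1000 × 8 = 8000 bits.
Transmission delays (L/R per hop): 0.142857, 0.000165975, 0.064 ms; sum = 0.207023 ms.
Propagation delays (d/s per hop): 0.000873913, 12.8571, 14.7619 ms; sum = 27.6199 ms.
End-to-end = 27.83 ms.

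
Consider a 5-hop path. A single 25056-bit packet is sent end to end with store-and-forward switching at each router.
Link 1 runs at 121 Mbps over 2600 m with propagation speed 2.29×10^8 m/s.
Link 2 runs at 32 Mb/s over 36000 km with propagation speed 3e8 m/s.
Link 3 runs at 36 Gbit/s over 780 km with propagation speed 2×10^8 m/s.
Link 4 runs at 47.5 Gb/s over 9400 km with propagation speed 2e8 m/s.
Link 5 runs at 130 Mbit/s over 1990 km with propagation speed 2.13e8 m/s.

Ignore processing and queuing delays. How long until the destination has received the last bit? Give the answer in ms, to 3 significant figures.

Transmission delays (L/R per hop): 0.207074, 0.783, 0.000696, 0.000527495, 0.192738 ms; sum = 1.18404 ms.
Propagation delays (d/s per hop): 0.0113537, 120, 3.9, 47, 9.34272 ms; sum = 180.254 ms.
End-to-end = 181 ms.

181 ms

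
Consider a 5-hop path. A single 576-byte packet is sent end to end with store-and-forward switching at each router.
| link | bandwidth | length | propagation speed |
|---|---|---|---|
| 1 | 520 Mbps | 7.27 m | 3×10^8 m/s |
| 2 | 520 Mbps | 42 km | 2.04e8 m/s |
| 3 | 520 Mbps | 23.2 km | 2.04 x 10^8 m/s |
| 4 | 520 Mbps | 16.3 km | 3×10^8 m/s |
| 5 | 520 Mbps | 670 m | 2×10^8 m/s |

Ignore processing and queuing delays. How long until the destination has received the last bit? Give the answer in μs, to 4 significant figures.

421.6 μs

L = 576 × 8 = 4608 bits.
Transmission delay per hop = L/R = 4608/520000000 = 8.86154 μs; 5 hops → 44.3077 μs.
Propagation delays (d/s per hop): 0.0242333, 205.882, 113.725, 54.3333, 3.35 μs; sum = 377.315 μs.
End-to-end = 421.6 μs.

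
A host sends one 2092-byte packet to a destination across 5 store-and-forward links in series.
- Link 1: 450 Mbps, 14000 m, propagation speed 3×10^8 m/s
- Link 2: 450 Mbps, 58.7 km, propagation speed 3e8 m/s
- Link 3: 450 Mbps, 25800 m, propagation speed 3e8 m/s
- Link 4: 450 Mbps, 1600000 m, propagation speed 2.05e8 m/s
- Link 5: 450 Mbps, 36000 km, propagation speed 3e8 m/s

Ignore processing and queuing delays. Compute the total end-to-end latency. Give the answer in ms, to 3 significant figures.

128 ms

L = 2092 × 8 = 16736 bits.
Transmission delay per hop = L/R = 16736/450000000 = 0.0371911 ms; 5 hops → 0.185956 ms.
Propagation delays (d/s per hop): 0.0466667, 0.195667, 0.086, 7.80488, 120 ms; sum = 128.133 ms.
End-to-end = 128 ms.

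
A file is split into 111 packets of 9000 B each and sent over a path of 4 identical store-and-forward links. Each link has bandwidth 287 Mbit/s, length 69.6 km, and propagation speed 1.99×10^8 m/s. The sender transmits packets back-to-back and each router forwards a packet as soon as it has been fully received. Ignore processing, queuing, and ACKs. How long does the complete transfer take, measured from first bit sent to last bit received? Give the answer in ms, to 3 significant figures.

30.0 ms

Per-hop transmission t_tx = L/R = 72000/287000000 = 0.250871 ms.
Per-hop propagation t_prop = 69600/199000000 = 0.349749 ms.
Pipeline fill: first packet needs 4·t_tx to clear all hops; remaining 110 packets each add one t_tx.
Total = (4+111-1)·t_tx + 4·t_prop = 114·0.250871 + 4·0.349749 = 30.0 ms.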